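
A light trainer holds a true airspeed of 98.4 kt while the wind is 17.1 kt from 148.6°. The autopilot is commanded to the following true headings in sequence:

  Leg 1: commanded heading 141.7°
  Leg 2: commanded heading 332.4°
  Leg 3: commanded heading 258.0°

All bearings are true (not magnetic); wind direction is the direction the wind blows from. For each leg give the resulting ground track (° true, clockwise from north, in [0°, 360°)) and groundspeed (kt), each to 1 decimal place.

Leg 1: heading 141.7°; drift -1.4° → track 140.3°, groundspeed 81.4 kt
Leg 2: heading 332.4°; drift -0.6° → track 331.8°, groundspeed 115.5 kt
Leg 3: heading 258.0°; drift +8.8° → track 266.8°, groundspeed 105.3 kt

Leg 1: track=140.3°, groundspeed=81.4 kt
Leg 2: track=331.8°, groundspeed=115.5 kt
Leg 3: track=266.8°, groundspeed=105.3 kt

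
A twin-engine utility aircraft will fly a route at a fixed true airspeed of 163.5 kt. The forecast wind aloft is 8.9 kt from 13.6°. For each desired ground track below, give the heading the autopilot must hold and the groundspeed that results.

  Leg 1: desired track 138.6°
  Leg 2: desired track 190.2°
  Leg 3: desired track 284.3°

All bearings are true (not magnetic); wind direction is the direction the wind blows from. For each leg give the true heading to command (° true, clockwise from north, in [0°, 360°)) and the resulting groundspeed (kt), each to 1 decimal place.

Leg 1: desired track 138.6°; wind correction -2.6° → command heading 136.0°, groundspeed 168.4 kt
Leg 2: desired track 190.2°; wind correction -0.2° → command heading 190.0°, groundspeed 172.4 kt
Leg 3: desired track 284.3°; wind correction +3.1° → command heading 287.4°, groundspeed 163.1 kt

Leg 1: heading=136.0°, groundspeed=168.4 kt
Leg 2: heading=190.0°, groundspeed=172.4 kt
Leg 3: heading=287.4°, groundspeed=163.1 kt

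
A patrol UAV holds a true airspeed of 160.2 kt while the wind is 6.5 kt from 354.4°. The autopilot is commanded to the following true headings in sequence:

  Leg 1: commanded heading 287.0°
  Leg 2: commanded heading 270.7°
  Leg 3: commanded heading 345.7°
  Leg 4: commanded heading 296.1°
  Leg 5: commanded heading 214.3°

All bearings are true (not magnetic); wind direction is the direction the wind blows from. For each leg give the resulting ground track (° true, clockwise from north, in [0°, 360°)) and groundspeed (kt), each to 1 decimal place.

Leg 1: track=284.8°, groundspeed=157.8 kt
Leg 2: track=268.4°, groundspeed=159.6 kt
Leg 3: track=345.3°, groundspeed=153.8 kt
Leg 4: track=294.1°, groundspeed=156.9 kt
Leg 5: track=212.9°, groundspeed=165.2 kt

Leg 1: heading 287.0°; drift -2.2° → track 284.8°, groundspeed 157.8 kt
Leg 2: heading 270.7°; drift -2.3° → track 268.4°, groundspeed 159.6 kt
Leg 3: heading 345.7°; drift -0.4° → track 345.3°, groundspeed 153.8 kt
Leg 4: heading 296.1°; drift -2.0° → track 294.1°, groundspeed 156.9 kt
Leg 5: heading 214.3°; drift -1.4° → track 212.9°, groundspeed 165.2 kt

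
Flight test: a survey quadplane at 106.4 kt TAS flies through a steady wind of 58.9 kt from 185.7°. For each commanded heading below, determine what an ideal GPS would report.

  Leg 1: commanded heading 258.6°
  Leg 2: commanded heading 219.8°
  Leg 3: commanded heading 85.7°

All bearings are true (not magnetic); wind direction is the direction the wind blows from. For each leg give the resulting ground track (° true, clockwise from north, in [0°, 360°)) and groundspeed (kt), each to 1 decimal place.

Leg 1: heading 258.6°; drift +32.3° → track 290.9°, groundspeed 105.4 kt
Leg 2: heading 219.8°; drift +29.8° → track 249.6°, groundspeed 66.4 kt
Leg 3: heading 85.7°; drift -26.4° → track 59.3°, groundspeed 130.3 kt

Leg 1: track=290.9°, groundspeed=105.4 kt
Leg 2: track=249.6°, groundspeed=66.4 kt
Leg 3: track=59.3°, groundspeed=130.3 kt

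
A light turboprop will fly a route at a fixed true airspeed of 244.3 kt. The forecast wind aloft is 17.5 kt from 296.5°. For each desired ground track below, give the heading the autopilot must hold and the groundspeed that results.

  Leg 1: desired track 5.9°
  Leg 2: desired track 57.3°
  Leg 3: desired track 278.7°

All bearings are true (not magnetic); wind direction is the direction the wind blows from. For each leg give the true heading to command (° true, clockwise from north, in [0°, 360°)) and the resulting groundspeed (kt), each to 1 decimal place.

Leg 1: desired track 5.9°; wind correction -3.8° → command heading 2.1°, groundspeed 237.6 kt
Leg 2: desired track 57.3°; wind correction -3.5° → command heading 53.8°, groundspeed 252.8 kt
Leg 3: desired track 278.7°; wind correction +1.3° → command heading 280.0°, groundspeed 227.6 kt

Leg 1: heading=2.1°, groundspeed=237.6 kt
Leg 2: heading=53.8°, groundspeed=252.8 kt
Leg 3: heading=280.0°, groundspeed=227.6 kt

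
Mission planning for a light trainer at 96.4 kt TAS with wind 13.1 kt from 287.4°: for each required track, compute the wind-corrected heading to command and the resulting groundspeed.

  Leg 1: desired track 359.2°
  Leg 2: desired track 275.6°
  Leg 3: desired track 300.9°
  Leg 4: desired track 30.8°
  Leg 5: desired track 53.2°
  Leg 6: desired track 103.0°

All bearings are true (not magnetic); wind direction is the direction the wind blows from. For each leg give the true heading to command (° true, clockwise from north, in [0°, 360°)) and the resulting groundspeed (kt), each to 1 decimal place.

Leg 1: desired track 359.2°; wind correction -7.4° → command heading 351.8°, groundspeed 91.5 kt
Leg 2: desired track 275.6°; wind correction +1.6° → command heading 277.2°, groundspeed 83.5 kt
Leg 3: desired track 300.9°; wind correction -1.8° → command heading 299.1°, groundspeed 83.6 kt
Leg 4: desired track 30.8°; wind correction -7.6° → command heading 23.2°, groundspeed 98.6 kt
Leg 5: desired track 53.2°; wind correction -6.3° → command heading 46.9°, groundspeed 103.5 kt
Leg 6: desired track 103.0°; wind correction -0.6° → command heading 102.4°, groundspeed 109.5 kt

Leg 1: heading=351.8°, groundspeed=91.5 kt
Leg 2: heading=277.2°, groundspeed=83.5 kt
Leg 3: heading=299.1°, groundspeed=83.6 kt
Leg 4: heading=23.2°, groundspeed=98.6 kt
Leg 5: heading=46.9°, groundspeed=103.5 kt
Leg 6: heading=102.4°, groundspeed=109.5 kt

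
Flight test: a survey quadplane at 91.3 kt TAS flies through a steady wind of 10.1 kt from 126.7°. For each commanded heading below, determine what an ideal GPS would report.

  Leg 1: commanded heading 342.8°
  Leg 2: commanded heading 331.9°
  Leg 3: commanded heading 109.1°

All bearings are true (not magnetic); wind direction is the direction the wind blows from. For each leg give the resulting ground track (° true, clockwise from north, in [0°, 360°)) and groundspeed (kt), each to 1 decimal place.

Leg 1: track=339.4°, groundspeed=99.6 kt
Leg 2: track=329.4°, groundspeed=100.5 kt
Leg 3: track=107.0°, groundspeed=81.7 kt

Leg 1: heading 342.8°; drift -3.4° → track 339.4°, groundspeed 99.6 kt
Leg 2: heading 331.9°; drift -2.5° → track 329.4°, groundspeed 100.5 kt
Leg 3: heading 109.1°; drift -2.1° → track 107.0°, groundspeed 81.7 kt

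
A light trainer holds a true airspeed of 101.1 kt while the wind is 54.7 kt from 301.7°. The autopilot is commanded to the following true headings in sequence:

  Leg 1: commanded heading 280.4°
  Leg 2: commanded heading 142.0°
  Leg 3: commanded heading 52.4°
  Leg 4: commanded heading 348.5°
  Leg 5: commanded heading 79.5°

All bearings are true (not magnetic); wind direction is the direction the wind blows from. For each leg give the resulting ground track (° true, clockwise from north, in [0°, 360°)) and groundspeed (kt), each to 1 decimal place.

Leg 1: heading 280.4°; drift -21.6° → track 258.8°, groundspeed 53.9 kt
Leg 2: heading 142.0°; drift -7.1° → track 134.9°, groundspeed 153.6 kt
Leg 3: heading 52.4°; drift +23.0° → track 75.4°, groundspeed 130.9 kt
Leg 4: heading 348.5°; drift +32.1° → track 20.6°, groundspeed 75.1 kt
Leg 5: heading 79.5°; drift +14.5° → track 94.0°, groundspeed 146.3 kt

Leg 1: track=258.8°, groundspeed=53.9 kt
Leg 2: track=134.9°, groundspeed=153.6 kt
Leg 3: track=75.4°, groundspeed=130.9 kt
Leg 4: track=20.6°, groundspeed=75.1 kt
Leg 5: track=94.0°, groundspeed=146.3 kt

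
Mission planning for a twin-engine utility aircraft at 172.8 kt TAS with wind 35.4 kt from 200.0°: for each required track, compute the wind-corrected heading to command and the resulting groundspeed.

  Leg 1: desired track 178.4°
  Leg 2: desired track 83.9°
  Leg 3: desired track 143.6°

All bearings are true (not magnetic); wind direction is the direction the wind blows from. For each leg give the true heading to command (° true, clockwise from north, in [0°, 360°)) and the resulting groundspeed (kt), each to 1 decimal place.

Leg 1: heading=182.7°, groundspeed=139.4 kt
Leg 2: heading=94.5°, groundspeed=185.4 kt
Leg 3: heading=153.4°, groundspeed=150.7 kt

Leg 1: desired track 178.4°; wind correction +4.3° → command heading 182.7°, groundspeed 139.4 kt
Leg 2: desired track 83.9°; wind correction +10.6° → command heading 94.5°, groundspeed 185.4 kt
Leg 3: desired track 143.6°; wind correction +9.8° → command heading 153.4°, groundspeed 150.7 kt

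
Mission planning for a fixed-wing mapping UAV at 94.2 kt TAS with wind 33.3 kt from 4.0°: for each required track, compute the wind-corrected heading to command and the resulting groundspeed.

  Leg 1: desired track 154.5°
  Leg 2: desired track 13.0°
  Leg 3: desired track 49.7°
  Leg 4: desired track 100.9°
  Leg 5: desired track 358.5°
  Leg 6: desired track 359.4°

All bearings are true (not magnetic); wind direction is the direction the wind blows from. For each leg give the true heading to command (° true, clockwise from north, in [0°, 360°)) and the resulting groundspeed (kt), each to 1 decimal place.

Leg 1: desired track 154.5°; wind correction -10.0° → command heading 144.5°, groundspeed 121.7 kt
Leg 2: desired track 13.0°; wind correction -3.2° → command heading 9.8°, groundspeed 61.2 kt
Leg 3: desired track 49.7°; wind correction -14.7° → command heading 35.0°, groundspeed 67.9 kt
Leg 4: desired track 100.9°; wind correction -20.5° → command heading 80.4°, groundspeed 92.2 kt
Leg 5: desired track 358.5°; wind correction +1.9° → command heading 0.4°, groundspeed 61.0 kt
Leg 6: desired track 359.4°; wind correction +1.6° → command heading 1.0°, groundspeed 61.0 kt

Leg 1: heading=144.5°, groundspeed=121.7 kt
Leg 2: heading=9.8°, groundspeed=61.2 kt
Leg 3: heading=35.0°, groundspeed=67.9 kt
Leg 4: heading=80.4°, groundspeed=92.2 kt
Leg 5: heading=0.4°, groundspeed=61.0 kt
Leg 6: heading=1.0°, groundspeed=61.0 kt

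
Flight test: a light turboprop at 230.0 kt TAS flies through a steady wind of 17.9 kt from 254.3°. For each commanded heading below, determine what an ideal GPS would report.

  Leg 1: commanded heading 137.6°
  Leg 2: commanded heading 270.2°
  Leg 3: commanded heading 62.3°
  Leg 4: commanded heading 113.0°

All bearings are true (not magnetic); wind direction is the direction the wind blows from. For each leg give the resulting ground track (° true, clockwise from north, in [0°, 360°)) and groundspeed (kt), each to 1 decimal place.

Leg 1: heading 137.6°; drift -3.8° → track 133.8°, groundspeed 238.6 kt
Leg 2: heading 270.2°; drift +1.3° → track 271.5°, groundspeed 212.8 kt
Leg 3: heading 62.3°; drift +0.9° → track 63.2°, groundspeed 247.5 kt
Leg 4: heading 113.0°; drift -2.6° → track 110.4°, groundspeed 244.2 kt

Leg 1: track=133.8°, groundspeed=238.6 kt
Leg 2: track=271.5°, groundspeed=212.8 kt
Leg 3: track=63.2°, groundspeed=247.5 kt
Leg 4: track=110.4°, groundspeed=244.2 kt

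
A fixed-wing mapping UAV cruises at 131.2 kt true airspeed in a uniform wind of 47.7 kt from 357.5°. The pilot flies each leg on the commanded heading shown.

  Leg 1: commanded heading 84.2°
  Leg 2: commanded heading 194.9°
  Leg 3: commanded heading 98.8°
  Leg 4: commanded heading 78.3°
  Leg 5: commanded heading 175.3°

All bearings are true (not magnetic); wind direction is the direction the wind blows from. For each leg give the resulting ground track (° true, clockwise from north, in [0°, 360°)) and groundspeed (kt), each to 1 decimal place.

Leg 1: heading 84.2°; drift +20.3° → track 104.5°, groundspeed 137.0 kt
Leg 2: heading 194.9°; drift -4.6° → track 190.3°, groundspeed 177.3 kt
Leg 3: heading 98.8°; drift +18.4° → track 117.2°, groundspeed 148.1 kt
Leg 4: heading 78.3°; drift +20.9° → track 99.2°, groundspeed 132.2 kt
Leg 5: heading 175.3°; drift +0.6° → track 175.9°, groundspeed 178.9 kt

Leg 1: track=104.5°, groundspeed=137.0 kt
Leg 2: track=190.3°, groundspeed=177.3 kt
Leg 3: track=117.2°, groundspeed=148.1 kt
Leg 4: track=99.2°, groundspeed=132.2 kt
Leg 5: track=175.9°, groundspeed=178.9 kt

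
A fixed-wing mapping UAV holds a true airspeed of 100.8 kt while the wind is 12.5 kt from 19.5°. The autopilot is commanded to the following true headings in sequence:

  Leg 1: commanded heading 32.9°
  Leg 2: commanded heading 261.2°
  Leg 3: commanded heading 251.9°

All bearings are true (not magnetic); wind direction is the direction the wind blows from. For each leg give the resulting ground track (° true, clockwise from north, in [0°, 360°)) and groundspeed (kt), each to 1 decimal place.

Leg 1: heading 32.9°; drift +1.9° → track 34.8°, groundspeed 88.7 kt
Leg 2: heading 261.2°; drift -5.9° → track 255.3°, groundspeed 107.3 kt
Leg 3: heading 251.9°; drift -5.2° → track 246.7°, groundspeed 108.9 kt

Leg 1: track=34.8°, groundspeed=88.7 kt
Leg 2: track=255.3°, groundspeed=107.3 kt
Leg 3: track=246.7°, groundspeed=108.9 kt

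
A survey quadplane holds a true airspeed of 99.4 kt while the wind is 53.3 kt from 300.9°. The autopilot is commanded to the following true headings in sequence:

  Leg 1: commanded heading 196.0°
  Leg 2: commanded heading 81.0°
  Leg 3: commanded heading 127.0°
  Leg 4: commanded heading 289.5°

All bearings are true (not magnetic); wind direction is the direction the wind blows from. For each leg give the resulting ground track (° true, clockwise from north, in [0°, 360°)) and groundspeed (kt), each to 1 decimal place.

Leg 1: track=171.5°, groundspeed=124.3 kt
Leg 2: track=94.7°, groundspeed=144.4 kt
Leg 3: track=124.9°, groundspeed=152.5 kt
Leg 4: track=276.9°, groundspeed=48.3 kt

Leg 1: heading 196.0°; drift -24.5° → track 171.5°, groundspeed 124.3 kt
Leg 2: heading 81.0°; drift +13.7° → track 94.7°, groundspeed 144.4 kt
Leg 3: heading 127.0°; drift -2.1° → track 124.9°, groundspeed 152.5 kt
Leg 4: heading 289.5°; drift -12.6° → track 276.9°, groundspeed 48.3 kt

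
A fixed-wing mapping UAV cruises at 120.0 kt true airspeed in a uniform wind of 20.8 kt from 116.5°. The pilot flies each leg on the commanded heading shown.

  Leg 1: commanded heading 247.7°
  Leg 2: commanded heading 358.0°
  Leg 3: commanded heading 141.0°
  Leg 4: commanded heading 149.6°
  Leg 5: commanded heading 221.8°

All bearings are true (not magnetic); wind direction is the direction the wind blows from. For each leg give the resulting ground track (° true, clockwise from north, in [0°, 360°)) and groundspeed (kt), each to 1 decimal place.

Leg 1: track=254.4°, groundspeed=134.6 kt
Leg 2: track=350.0°, groundspeed=131.2 kt
Leg 3: track=145.9°, groundspeed=101.4 kt
Leg 4: track=155.9°, groundspeed=103.2 kt
Leg 5: track=230.9°, groundspeed=127.1 kt

Leg 1: heading 247.7°; drift +6.7° → track 254.4°, groundspeed 134.6 kt
Leg 2: heading 358.0°; drift -8.0° → track 350.0°, groundspeed 131.2 kt
Leg 3: heading 141.0°; drift +4.9° → track 145.9°, groundspeed 101.4 kt
Leg 4: heading 149.6°; drift +6.3° → track 155.9°, groundspeed 103.2 kt
Leg 5: heading 221.8°; drift +9.1° → track 230.9°, groundspeed 127.1 kt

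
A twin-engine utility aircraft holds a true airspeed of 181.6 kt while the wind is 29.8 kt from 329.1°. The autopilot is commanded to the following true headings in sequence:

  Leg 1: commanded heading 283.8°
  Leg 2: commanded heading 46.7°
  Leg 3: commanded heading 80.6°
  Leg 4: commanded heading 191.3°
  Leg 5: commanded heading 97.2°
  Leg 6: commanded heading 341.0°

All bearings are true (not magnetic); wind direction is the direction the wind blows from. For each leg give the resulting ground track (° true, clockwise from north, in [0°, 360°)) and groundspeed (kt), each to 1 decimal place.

Leg 1: heading 283.8°; drift -7.5° → track 276.3°, groundspeed 162.0 kt
Leg 2: heading 46.7°; drift +9.4° → track 56.1°, groundspeed 177.6 kt
Leg 3: heading 80.6°; drift +8.2° → track 88.8°, groundspeed 194.5 kt
Leg 4: heading 191.3°; drift -5.6° → track 185.7°, groundspeed 204.7 kt
Leg 5: heading 97.2°; drift +6.7° → track 103.9°, groundspeed 201.4 kt
Leg 6: heading 341.0°; drift +2.3° → track 343.3°, groundspeed 152.6 kt

Leg 1: track=276.3°, groundspeed=162.0 kt
Leg 2: track=56.1°, groundspeed=177.6 kt
Leg 3: track=88.8°, groundspeed=194.5 kt
Leg 4: track=185.7°, groundspeed=204.7 kt
Leg 5: track=103.9°, groundspeed=201.4 kt
Leg 6: track=343.3°, groundspeed=152.6 kt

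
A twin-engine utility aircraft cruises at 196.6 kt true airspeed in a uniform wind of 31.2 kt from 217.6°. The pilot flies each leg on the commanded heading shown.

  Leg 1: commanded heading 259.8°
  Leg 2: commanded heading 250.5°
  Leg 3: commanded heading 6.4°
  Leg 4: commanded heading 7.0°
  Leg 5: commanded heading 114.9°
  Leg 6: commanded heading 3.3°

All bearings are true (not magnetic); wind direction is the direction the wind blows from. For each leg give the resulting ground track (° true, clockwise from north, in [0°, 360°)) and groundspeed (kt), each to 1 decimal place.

Leg 1: heading 259.8°; drift +6.9° → track 266.7°, groundspeed 174.7 kt
Leg 2: heading 250.5°; drift +5.7° → track 256.2°, groundspeed 171.2 kt
Leg 3: heading 6.4°; drift +4.1° → track 10.5°, groundspeed 223.9 kt
Leg 4: heading 7.0°; drift +4.1° → track 11.1°, groundspeed 224.0 kt
Leg 5: heading 114.9°; drift -8.5° → track 106.4°, groundspeed 205.7 kt
Leg 6: heading 3.3°; drift +4.5° → track 7.8°, groundspeed 223.1 kt

Leg 1: track=266.7°, groundspeed=174.7 kt
Leg 2: track=256.2°, groundspeed=171.2 kt
Leg 3: track=10.5°, groundspeed=223.9 kt
Leg 4: track=11.1°, groundspeed=224.0 kt
Leg 5: track=106.4°, groundspeed=205.7 kt
Leg 6: track=7.8°, groundspeed=223.1 kt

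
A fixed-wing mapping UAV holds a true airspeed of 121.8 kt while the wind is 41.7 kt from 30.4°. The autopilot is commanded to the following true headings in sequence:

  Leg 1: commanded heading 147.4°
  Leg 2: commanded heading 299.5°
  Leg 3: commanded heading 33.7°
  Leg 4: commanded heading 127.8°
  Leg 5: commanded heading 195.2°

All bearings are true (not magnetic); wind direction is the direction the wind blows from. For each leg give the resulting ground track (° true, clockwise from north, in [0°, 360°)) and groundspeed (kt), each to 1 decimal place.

Leg 1: track=162.2°, groundspeed=145.6 kt
Leg 2: track=280.7°, groundspeed=129.4 kt
Leg 3: track=35.4°, groundspeed=80.2 kt
Leg 4: track=145.8°, groundspeed=133.7 kt
Leg 5: track=199.1°, groundspeed=162.4 kt

Leg 1: heading 147.4°; drift +14.8° → track 162.2°, groundspeed 145.6 kt
Leg 2: heading 299.5°; drift -18.8° → track 280.7°, groundspeed 129.4 kt
Leg 3: heading 33.7°; drift +1.7° → track 35.4°, groundspeed 80.2 kt
Leg 4: heading 127.8°; drift +18.0° → track 145.8°, groundspeed 133.7 kt
Leg 5: heading 195.2°; drift +3.9° → track 199.1°, groundspeed 162.4 kt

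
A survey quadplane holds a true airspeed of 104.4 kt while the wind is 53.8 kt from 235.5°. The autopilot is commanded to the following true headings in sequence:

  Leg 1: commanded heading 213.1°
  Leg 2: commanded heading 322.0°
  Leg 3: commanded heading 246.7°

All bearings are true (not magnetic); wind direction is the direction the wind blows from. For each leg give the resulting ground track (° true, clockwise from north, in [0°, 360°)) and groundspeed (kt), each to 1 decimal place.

Leg 1: heading 213.1°; drift -20.6° → track 192.5°, groundspeed 58.4 kt
Leg 2: heading 322.0°; drift +28.0° → track 350.0°, groundspeed 114.5 kt
Leg 3: heading 246.7°; drift +11.4° → track 258.1°, groundspeed 52.7 kt

Leg 1: track=192.5°, groundspeed=58.4 kt
Leg 2: track=350.0°, groundspeed=114.5 kt
Leg 3: track=258.1°, groundspeed=52.7 kt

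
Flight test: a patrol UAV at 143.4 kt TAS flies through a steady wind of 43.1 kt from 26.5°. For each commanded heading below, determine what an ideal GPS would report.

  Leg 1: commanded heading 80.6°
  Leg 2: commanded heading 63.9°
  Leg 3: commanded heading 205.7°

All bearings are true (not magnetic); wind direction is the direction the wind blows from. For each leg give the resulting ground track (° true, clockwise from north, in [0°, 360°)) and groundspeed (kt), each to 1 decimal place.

Leg 1: track=97.1°, groundspeed=123.2 kt
Leg 2: track=77.4°, groundspeed=112.3 kt
Leg 3: track=205.9°, groundspeed=186.5 kt

Leg 1: heading 80.6°; drift +16.5° → track 97.1°, groundspeed 123.2 kt
Leg 2: heading 63.9°; drift +13.5° → track 77.4°, groundspeed 112.3 kt
Leg 3: heading 205.7°; drift +0.2° → track 205.9°, groundspeed 186.5 kt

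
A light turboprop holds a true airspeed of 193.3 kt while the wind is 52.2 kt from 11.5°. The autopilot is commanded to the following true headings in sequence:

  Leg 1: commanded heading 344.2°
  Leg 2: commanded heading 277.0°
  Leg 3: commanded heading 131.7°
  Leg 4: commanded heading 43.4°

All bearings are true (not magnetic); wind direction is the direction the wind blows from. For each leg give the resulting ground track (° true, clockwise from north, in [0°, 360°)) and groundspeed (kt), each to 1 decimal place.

Leg 1: heading 344.2°; drift -9.3° → track 334.9°, groundspeed 148.9 kt
Leg 2: heading 277.0°; drift -14.8° → track 262.2°, groundspeed 204.1 kt
Leg 3: heading 131.7°; drift +11.6° → track 143.3°, groundspeed 224.1 kt
Leg 4: heading 43.4°; drift +10.5° → track 53.9°, groundspeed 151.5 kt

Leg 1: track=334.9°, groundspeed=148.9 kt
Leg 2: track=262.2°, groundspeed=204.1 kt
Leg 3: track=143.3°, groundspeed=224.1 kt
Leg 4: track=53.9°, groundspeed=151.5 kt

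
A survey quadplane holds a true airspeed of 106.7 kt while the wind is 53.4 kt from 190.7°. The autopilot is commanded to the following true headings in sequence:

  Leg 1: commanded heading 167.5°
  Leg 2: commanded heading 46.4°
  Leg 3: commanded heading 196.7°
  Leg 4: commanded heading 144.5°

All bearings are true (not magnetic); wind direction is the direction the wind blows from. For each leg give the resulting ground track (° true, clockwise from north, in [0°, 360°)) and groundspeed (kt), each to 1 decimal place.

Leg 1: heading 167.5°; drift -20.1° → track 147.4°, groundspeed 61.3 kt
Leg 2: heading 46.4°; drift -11.7° → track 34.7°, groundspeed 153.3 kt
Leg 3: heading 196.7°; drift +5.9° → track 202.6°, groundspeed 53.9 kt
Leg 4: heading 144.5°; drift -28.9° → track 115.6°, groundspeed 79.7 kt

Leg 1: track=147.4°, groundspeed=61.3 kt
Leg 2: track=34.7°, groundspeed=153.3 kt
Leg 3: track=202.6°, groundspeed=53.9 kt
Leg 4: track=115.6°, groundspeed=79.7 kt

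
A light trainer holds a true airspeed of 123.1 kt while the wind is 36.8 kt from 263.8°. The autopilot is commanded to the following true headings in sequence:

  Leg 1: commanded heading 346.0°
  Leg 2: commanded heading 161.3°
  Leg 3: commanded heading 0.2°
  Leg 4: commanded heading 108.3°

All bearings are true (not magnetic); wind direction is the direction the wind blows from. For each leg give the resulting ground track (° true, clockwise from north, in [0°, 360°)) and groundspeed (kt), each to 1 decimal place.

Leg 1: heading 346.0°; drift +17.2° → track 3.2°, groundspeed 123.6 kt
Leg 2: heading 161.3°; drift -15.3° → track 146.0°, groundspeed 135.9 kt
Leg 3: heading 0.2°; drift +16.0° → track 16.2°, groundspeed 132.4 kt
Leg 4: heading 108.3°; drift -5.6° → track 102.7°, groundspeed 157.3 kt

Leg 1: track=3.2°, groundspeed=123.6 kt
Leg 2: track=146.0°, groundspeed=135.9 kt
Leg 3: track=16.2°, groundspeed=132.4 kt
Leg 4: track=102.7°, groundspeed=157.3 kt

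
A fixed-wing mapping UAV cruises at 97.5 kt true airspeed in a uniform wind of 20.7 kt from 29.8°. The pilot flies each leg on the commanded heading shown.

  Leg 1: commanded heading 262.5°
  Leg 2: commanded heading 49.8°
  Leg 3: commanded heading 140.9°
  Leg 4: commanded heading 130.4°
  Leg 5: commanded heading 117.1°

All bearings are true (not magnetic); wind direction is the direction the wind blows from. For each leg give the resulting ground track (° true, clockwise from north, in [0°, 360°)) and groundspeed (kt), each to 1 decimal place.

Leg 1: heading 262.5°; drift -8.5° → track 254.0°, groundspeed 111.3 kt
Leg 2: heading 49.8°; drift +5.2° → track 55.0°, groundspeed 78.4 kt
Leg 3: heading 140.9°; drift +10.4° → track 151.3°, groundspeed 106.7 kt
Leg 4: heading 130.4°; drift +11.4° → track 141.8°, groundspeed 103.3 kt
Leg 5: heading 117.1°; drift +12.1° → track 129.2°, groundspeed 98.7 kt

Leg 1: track=254.0°, groundspeed=111.3 kt
Leg 2: track=55.0°, groundspeed=78.4 kt
Leg 3: track=151.3°, groundspeed=106.7 kt
Leg 4: track=141.8°, groundspeed=103.3 kt
Leg 5: track=129.2°, groundspeed=98.7 kt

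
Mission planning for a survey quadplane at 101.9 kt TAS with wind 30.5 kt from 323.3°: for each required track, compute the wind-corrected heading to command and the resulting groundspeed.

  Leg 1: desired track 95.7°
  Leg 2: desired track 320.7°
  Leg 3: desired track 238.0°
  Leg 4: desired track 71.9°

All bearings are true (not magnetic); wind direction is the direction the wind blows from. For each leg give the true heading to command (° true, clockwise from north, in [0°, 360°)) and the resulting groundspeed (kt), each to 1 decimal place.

Leg 1: desired track 95.7°; wind correction -12.8° → command heading 82.9°, groundspeed 119.9 kt
Leg 2: desired track 320.7°; wind correction +0.8° → command heading 321.5°, groundspeed 71.4 kt
Leg 3: desired track 238.0°; wind correction +17.4° → command heading 255.4°, groundspeed 94.8 kt
Leg 4: desired track 71.9°; wind correction -16.5° → command heading 55.4°, groundspeed 107.4 kt

Leg 1: heading=82.9°, groundspeed=119.9 kt
Leg 2: heading=321.5°, groundspeed=71.4 kt
Leg 3: heading=255.4°, groundspeed=94.8 kt
Leg 4: heading=55.4°, groundspeed=107.4 kt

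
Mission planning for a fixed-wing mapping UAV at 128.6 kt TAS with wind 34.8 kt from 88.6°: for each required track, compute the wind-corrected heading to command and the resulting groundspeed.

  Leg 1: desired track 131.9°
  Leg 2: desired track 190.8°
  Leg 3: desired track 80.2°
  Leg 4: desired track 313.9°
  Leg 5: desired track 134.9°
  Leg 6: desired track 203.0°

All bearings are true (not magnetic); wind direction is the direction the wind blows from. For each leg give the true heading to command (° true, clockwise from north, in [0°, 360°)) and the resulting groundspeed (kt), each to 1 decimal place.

Leg 1: desired track 131.9°; wind correction -10.7° → command heading 121.2°, groundspeed 101.0 kt
Leg 2: desired track 190.8°; wind correction -15.3° → command heading 175.5°, groundspeed 131.4 kt
Leg 3: desired track 80.2°; wind correction +2.3° → command heading 82.5°, groundspeed 94.1 kt
Leg 4: desired track 313.9°; wind correction +11.1° → command heading 325.0°, groundspeed 150.7 kt
Leg 5: desired track 134.9°; wind correction -11.3° → command heading 123.6°, groundspeed 102.1 kt
Leg 6: desired track 203.0°; wind correction -14.3° → command heading 188.7°, groundspeed 139.0 kt

Leg 1: heading=121.2°, groundspeed=101.0 kt
Leg 2: heading=175.5°, groundspeed=131.4 kt
Leg 3: heading=82.5°, groundspeed=94.1 kt
Leg 4: heading=325.0°, groundspeed=150.7 kt
Leg 5: heading=123.6°, groundspeed=102.1 kt
Leg 6: heading=188.7°, groundspeed=139.0 kt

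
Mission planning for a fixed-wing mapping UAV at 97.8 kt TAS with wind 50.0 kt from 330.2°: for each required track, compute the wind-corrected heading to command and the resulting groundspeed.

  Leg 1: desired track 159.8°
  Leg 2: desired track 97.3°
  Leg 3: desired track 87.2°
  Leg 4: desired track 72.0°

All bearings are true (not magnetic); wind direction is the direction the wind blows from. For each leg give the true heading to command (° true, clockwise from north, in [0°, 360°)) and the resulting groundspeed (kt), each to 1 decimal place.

Leg 1: heading=164.7°, groundspeed=146.7 kt
Leg 2: heading=73.2°, groundspeed=119.5 kt
Leg 3: heading=60.1°, groundspeed=109.8 kt
Leg 4: heading=42.0°, groundspeed=94.9 kt

Leg 1: desired track 159.8°; wind correction +4.9° → command heading 164.7°, groundspeed 146.7 kt
Leg 2: desired track 97.3°; wind correction -24.1° → command heading 73.2°, groundspeed 119.5 kt
Leg 3: desired track 87.2°; wind correction -27.1° → command heading 60.1°, groundspeed 109.8 kt
Leg 4: desired track 72.0°; wind correction -30.0° → command heading 42.0°, groundspeed 94.9 kt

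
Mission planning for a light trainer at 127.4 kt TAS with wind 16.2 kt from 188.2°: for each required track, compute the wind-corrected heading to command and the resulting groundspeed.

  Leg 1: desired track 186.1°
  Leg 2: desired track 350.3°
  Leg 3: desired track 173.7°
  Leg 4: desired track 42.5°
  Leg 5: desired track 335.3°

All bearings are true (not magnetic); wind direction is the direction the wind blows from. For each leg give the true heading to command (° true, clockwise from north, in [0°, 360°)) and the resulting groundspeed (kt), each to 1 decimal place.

Leg 1: desired track 186.1°; wind correction +0.3° → command heading 186.4°, groundspeed 111.2 kt
Leg 2: desired track 350.3°; wind correction -2.2° → command heading 348.1°, groundspeed 142.7 kt
Leg 3: desired track 173.7°; wind correction +1.8° → command heading 175.5°, groundspeed 111.7 kt
Leg 4: desired track 42.5°; wind correction +4.1° → command heading 46.6°, groundspeed 140.5 kt
Leg 5: desired track 335.3°; wind correction -4.0° → command heading 331.3°, groundspeed 140.7 kt

Leg 1: heading=186.4°, groundspeed=111.2 kt
Leg 2: heading=348.1°, groundspeed=142.7 kt
Leg 3: heading=175.5°, groundspeed=111.7 kt
Leg 4: heading=46.6°, groundspeed=140.5 kt
Leg 5: heading=331.3°, groundspeed=140.7 kt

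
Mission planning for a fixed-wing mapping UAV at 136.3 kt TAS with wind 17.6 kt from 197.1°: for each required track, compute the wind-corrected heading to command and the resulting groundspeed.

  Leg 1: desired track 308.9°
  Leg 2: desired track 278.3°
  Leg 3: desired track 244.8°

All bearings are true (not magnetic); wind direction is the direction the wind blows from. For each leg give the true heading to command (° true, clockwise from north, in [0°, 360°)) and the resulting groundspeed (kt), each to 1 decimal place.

Leg 1: desired track 308.9°; wind correction -6.9° → command heading 302.0°, groundspeed 141.9 kt
Leg 2: desired track 278.3°; wind correction -7.3° → command heading 271.0°, groundspeed 132.5 kt
Leg 3: desired track 244.8°; wind correction -5.5° → command heading 239.3°, groundspeed 123.8 kt

Leg 1: heading=302.0°, groundspeed=141.9 kt
Leg 2: heading=271.0°, groundspeed=132.5 kt
Leg 3: heading=239.3°, groundspeed=123.8 kt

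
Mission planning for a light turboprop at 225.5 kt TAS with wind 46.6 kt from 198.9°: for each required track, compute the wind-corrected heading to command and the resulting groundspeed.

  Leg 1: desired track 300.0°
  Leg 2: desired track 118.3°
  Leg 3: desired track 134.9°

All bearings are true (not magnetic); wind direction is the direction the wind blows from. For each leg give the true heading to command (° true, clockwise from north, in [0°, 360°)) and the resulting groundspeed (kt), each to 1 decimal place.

Leg 1: heading=288.3°, groundspeed=229.8 kt
Leg 2: heading=130.1°, groundspeed=213.2 kt
Leg 3: heading=145.6°, groundspeed=201.1 kt

Leg 1: desired track 300.0°; wind correction -11.7° → command heading 288.3°, groundspeed 229.8 kt
Leg 2: desired track 118.3°; wind correction +11.8° → command heading 130.1°, groundspeed 213.2 kt
Leg 3: desired track 134.9°; wind correction +10.7° → command heading 145.6°, groundspeed 201.1 kt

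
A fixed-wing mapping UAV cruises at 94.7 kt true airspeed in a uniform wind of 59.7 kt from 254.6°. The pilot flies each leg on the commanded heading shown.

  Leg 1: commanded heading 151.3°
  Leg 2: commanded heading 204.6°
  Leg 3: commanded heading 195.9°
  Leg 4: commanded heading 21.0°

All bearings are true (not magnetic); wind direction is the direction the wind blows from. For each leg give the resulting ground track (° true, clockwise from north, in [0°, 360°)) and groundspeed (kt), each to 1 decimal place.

Leg 1: track=123.1°, groundspeed=123.0 kt
Leg 2: track=165.5°, groundspeed=72.6 kt
Leg 3: track=157.2°, groundspeed=81.6 kt
Leg 4: track=41.3°, groundspeed=138.7 kt

Leg 1: heading 151.3°; drift -28.2° → track 123.1°, groundspeed 123.0 kt
Leg 2: heading 204.6°; drift -39.1° → track 165.5°, groundspeed 72.6 kt
Leg 3: heading 195.9°; drift -38.7° → track 157.2°, groundspeed 81.6 kt
Leg 4: heading 21.0°; drift +20.3° → track 41.3°, groundspeed 138.7 kt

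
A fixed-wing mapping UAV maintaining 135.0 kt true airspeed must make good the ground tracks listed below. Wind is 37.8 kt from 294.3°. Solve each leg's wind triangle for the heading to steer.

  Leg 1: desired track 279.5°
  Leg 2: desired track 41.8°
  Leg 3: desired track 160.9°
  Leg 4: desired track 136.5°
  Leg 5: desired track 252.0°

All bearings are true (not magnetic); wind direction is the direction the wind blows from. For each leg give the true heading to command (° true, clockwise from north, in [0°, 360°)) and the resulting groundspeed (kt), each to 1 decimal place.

Leg 1: heading=283.6°, groundspeed=98.1 kt
Leg 2: heading=26.3°, groundspeed=141.5 kt
Leg 3: heading=172.6°, groundspeed=158.1 kt
Leg 4: heading=142.6°, groundspeed=169.2 kt
Leg 5: heading=262.9°, groundspeed=104.6 kt

Leg 1: desired track 279.5°; wind correction +4.1° → command heading 283.6°, groundspeed 98.1 kt
Leg 2: desired track 41.8°; wind correction -15.5° → command heading 26.3°, groundspeed 141.5 kt
Leg 3: desired track 160.9°; wind correction +11.7° → command heading 172.6°, groundspeed 158.1 kt
Leg 4: desired track 136.5°; wind correction +6.1° → command heading 142.6°, groundspeed 169.2 kt
Leg 5: desired track 252.0°; wind correction +10.9° → command heading 262.9°, groundspeed 104.6 kt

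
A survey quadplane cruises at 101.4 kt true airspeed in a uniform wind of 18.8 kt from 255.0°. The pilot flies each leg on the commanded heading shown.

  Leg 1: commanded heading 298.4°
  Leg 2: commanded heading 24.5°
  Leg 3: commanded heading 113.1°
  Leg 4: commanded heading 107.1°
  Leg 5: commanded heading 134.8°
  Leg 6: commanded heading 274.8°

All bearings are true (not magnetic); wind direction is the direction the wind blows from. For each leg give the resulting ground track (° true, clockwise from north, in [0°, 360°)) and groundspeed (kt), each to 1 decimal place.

Leg 1: heading 298.4°; drift +8.4° → track 306.8°, groundspeed 88.7 kt
Leg 2: heading 24.5°; drift +7.3° → track 31.8°, groundspeed 114.3 kt
Leg 3: heading 113.1°; drift -5.7° → track 107.4°, groundspeed 116.8 kt
Leg 4: heading 107.1°; drift -4.9° → track 102.2°, groundspeed 117.8 kt
Leg 5: heading 134.8°; drift -8.3° → track 126.5°, groundspeed 112.0 kt
Leg 6: heading 274.8°; drift +4.4° → track 279.2°, groundspeed 84.0 kt

Leg 1: track=306.8°, groundspeed=88.7 kt
Leg 2: track=31.8°, groundspeed=114.3 kt
Leg 3: track=107.4°, groundspeed=116.8 kt
Leg 4: track=102.2°, groundspeed=117.8 kt
Leg 5: track=126.5°, groundspeed=112.0 kt
Leg 6: track=279.2°, groundspeed=84.0 kt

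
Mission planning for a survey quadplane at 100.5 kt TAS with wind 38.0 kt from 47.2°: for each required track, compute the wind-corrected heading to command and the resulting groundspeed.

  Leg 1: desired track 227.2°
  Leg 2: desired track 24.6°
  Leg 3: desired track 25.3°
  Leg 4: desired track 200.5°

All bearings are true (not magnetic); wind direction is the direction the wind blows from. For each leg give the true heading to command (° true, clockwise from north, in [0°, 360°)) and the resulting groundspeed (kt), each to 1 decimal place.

Leg 1: desired track 227.2°; wind correction +0.0° → command heading 227.2°, groundspeed 138.5 kt
Leg 2: desired track 24.6°; wind correction +8.4° → command heading 33.0°, groundspeed 64.4 kt
Leg 3: desired track 25.3°; wind correction +8.1° → command heading 33.4°, groundspeed 64.2 kt
Leg 4: desired track 200.5°; wind correction -9.8° → command heading 190.7°, groundspeed 133.0 kt

Leg 1: heading=227.2°, groundspeed=138.5 kt
Leg 2: heading=33.0°, groundspeed=64.4 kt
Leg 3: heading=33.4°, groundspeed=64.2 kt
Leg 4: heading=190.7°, groundspeed=133.0 kt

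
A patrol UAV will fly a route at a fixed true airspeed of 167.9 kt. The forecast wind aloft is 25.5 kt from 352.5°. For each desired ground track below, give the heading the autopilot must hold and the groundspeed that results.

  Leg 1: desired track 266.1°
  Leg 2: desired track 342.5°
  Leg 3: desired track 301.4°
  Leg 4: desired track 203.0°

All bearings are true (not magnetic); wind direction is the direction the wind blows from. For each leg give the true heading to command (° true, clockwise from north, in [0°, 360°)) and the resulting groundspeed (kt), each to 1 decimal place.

Leg 1: desired track 266.1°; wind correction +8.7° → command heading 274.8°, groundspeed 164.4 kt
Leg 2: desired track 342.5°; wind correction +1.5° → command heading 344.0°, groundspeed 142.7 kt
Leg 3: desired track 301.4°; wind correction +6.8° → command heading 308.2°, groundspeed 150.7 kt
Leg 4: desired track 203.0°; wind correction +4.4° → command heading 207.4°, groundspeed 189.4 kt

Leg 1: heading=274.8°, groundspeed=164.4 kt
Leg 2: heading=344.0°, groundspeed=142.7 kt
Leg 3: heading=308.2°, groundspeed=150.7 kt
Leg 4: heading=207.4°, groundspeed=189.4 kt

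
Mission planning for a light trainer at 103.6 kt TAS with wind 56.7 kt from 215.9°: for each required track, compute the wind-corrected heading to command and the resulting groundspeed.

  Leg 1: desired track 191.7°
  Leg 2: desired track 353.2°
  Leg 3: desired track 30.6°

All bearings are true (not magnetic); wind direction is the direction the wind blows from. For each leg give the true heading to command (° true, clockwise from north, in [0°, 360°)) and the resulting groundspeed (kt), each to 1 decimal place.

Leg 1: desired track 191.7°; wind correction +13.0° → command heading 204.7°, groundspeed 49.2 kt
Leg 2: desired track 353.2°; wind correction -21.8° → command heading 331.4°, groundspeed 137.9 kt
Leg 3: desired track 30.6°; wind correction -2.9° → command heading 27.7°, groundspeed 159.9 kt

Leg 1: heading=204.7°, groundspeed=49.2 kt
Leg 2: heading=331.4°, groundspeed=137.9 kt
Leg 3: heading=27.7°, groundspeed=159.9 kt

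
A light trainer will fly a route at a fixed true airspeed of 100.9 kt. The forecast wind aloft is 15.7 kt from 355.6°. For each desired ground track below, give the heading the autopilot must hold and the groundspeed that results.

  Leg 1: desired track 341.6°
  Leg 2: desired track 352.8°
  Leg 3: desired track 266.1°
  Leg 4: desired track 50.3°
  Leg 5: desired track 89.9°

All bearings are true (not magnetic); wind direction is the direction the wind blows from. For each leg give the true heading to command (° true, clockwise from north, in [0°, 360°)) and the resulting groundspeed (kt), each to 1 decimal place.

Leg 1: desired track 341.6°; wind correction +2.2° → command heading 343.8°, groundspeed 85.6 kt
Leg 2: desired track 352.8°; wind correction +0.4° → command heading 353.2°, groundspeed 85.2 kt
Leg 3: desired track 266.1°; wind correction +9.0° → command heading 275.1°, groundspeed 99.5 kt
Leg 4: desired track 50.3°; wind correction -7.3° → command heading 43.0°, groundspeed 91.0 kt
Leg 5: desired track 89.9°; wind correction -8.9° → command heading 81.0°, groundspeed 100.9 kt

Leg 1: heading=343.8°, groundspeed=85.6 kt
Leg 2: heading=353.2°, groundspeed=85.2 kt
Leg 3: heading=275.1°, groundspeed=99.5 kt
Leg 4: heading=43.0°, groundspeed=91.0 kt
Leg 5: heading=81.0°, groundspeed=100.9 kt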